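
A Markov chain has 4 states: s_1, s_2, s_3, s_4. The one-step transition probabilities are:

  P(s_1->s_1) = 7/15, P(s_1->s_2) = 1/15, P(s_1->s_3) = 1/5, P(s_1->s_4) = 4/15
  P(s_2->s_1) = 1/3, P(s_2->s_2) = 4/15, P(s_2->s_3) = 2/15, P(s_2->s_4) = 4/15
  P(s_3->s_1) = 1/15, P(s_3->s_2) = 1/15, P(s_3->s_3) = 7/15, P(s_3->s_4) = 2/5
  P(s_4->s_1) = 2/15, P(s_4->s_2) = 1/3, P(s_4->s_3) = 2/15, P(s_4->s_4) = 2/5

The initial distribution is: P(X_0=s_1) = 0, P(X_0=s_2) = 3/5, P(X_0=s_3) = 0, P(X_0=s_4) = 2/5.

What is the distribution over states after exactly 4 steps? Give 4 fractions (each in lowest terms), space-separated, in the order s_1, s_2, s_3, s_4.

Propagating the distribution step by step (d_{t+1} = d_t * P):
d_0 = (s_1=0, s_2=3/5, s_3=0, s_4=2/5)
  d_1[s_1] = 0*7/15 + 3/5*1/3 + 0*1/15 + 2/5*2/15 = 19/75
  d_1[s_2] = 0*1/15 + 3/5*4/15 + 0*1/15 + 2/5*1/3 = 22/75
  d_1[s_3] = 0*1/5 + 3/5*2/15 + 0*7/15 + 2/5*2/15 = 2/15
  d_1[s_4] = 0*4/15 + 3/5*4/15 + 0*2/5 + 2/5*2/5 = 8/25
d_1 = (s_1=19/75, s_2=22/75, s_3=2/15, s_4=8/25)
  d_2[s_1] = 19/75*7/15 + 22/75*1/3 + 2/15*1/15 + 8/25*2/15 = 301/1125
  d_2[s_2] = 19/75*1/15 + 22/75*4/15 + 2/15*1/15 + 8/25*1/3 = 79/375
  d_2[s_3] = 19/75*1/5 + 22/75*2/15 + 2/15*7/15 + 8/25*2/15 = 73/375
  d_2[s_4] = 19/75*4/15 + 22/75*4/15 + 2/15*2/5 + 8/25*2/5 = 368/1125
d_2 = (s_1=301/1125, s_2=79/375, s_3=73/375, s_4=368/1125)
  d_3[s_1] = 301/1125*7/15 + 79/375*1/3 + 73/375*1/15 + 368/1125*2/15 = 4247/16875
  d_3[s_2] = 301/1125*1/15 + 79/375*4/15 + 73/375*1/15 + 368/1125*1/3 = 3308/16875
  d_3[s_3] = 301/1125*1/5 + 79/375*2/15 + 73/375*7/15 + 368/1125*2/15 = 3646/16875
  d_3[s_4] = 301/1125*4/15 + 79/375*4/15 + 73/375*2/5 + 368/1125*2/5 = 5674/16875
d_3 = (s_1=4247/16875, s_2=3308/16875, s_3=3646/16875, s_4=5674/16875)
  d_4[s_1] = 4247/16875*7/15 + 3308/16875*1/3 + 3646/16875*1/15 + 5674/16875*2/15 = 2269/9375
  d_4[s_2] = 4247/16875*1/15 + 3308/16875*4/15 + 3646/16875*1/15 + 5674/16875*1/3 = 9899/50625
  d_4[s_3] = 4247/16875*1/5 + 3308/16875*2/15 + 3646/16875*7/15 + 5674/16875*2/15 = 56227/253125
  d_4[s_4] = 4247/16875*4/15 + 3308/16875*4/15 + 3646/16875*2/5 + 5674/16875*2/5 = 17228/50625
d_4 = (s_1=2269/9375, s_2=9899/50625, s_3=56227/253125, s_4=17228/50625)

Answer: 2269/9375 9899/50625 56227/253125 17228/50625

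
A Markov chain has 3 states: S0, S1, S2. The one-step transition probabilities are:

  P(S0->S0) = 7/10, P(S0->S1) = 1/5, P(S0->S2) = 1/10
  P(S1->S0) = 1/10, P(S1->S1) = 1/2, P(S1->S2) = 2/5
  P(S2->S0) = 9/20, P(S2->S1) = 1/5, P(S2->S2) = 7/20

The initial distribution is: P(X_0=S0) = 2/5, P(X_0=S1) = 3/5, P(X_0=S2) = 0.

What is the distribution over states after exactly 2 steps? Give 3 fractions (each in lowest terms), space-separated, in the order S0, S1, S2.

Propagating the distribution step by step (d_{t+1} = d_t * P):
d_0 = (S0=2/5, S1=3/5, S2=0)
  d_1[S0] = 2/5*7/10 + 3/5*1/10 + 0*9/20 = 17/50
  d_1[S1] = 2/5*1/5 + 3/5*1/2 + 0*1/5 = 19/50
  d_1[S2] = 2/5*1/10 + 3/5*2/5 + 0*7/20 = 7/25
d_1 = (S0=17/50, S1=19/50, S2=7/25)
  d_2[S0] = 17/50*7/10 + 19/50*1/10 + 7/25*9/20 = 201/500
  d_2[S1] = 17/50*1/5 + 19/50*1/2 + 7/25*1/5 = 157/500
  d_2[S2] = 17/50*1/10 + 19/50*2/5 + 7/25*7/20 = 71/250
d_2 = (S0=201/500, S1=157/500, S2=71/250)

Answer: 201/500 157/500 71/250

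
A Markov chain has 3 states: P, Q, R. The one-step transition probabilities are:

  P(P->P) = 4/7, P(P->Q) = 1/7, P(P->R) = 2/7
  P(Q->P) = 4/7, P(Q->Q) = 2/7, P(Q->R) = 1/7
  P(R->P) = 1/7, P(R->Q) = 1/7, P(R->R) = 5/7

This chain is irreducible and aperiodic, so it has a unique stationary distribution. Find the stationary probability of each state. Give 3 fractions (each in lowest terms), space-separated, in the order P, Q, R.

The stationary distribution satisfies pi = pi * P, i.e.:
  pi_P = 4/7*pi_P + 4/7*pi_Q + 1/7*pi_R
  pi_Q = 1/7*pi_P + 2/7*pi_Q + 1/7*pi_R
  pi_R = 2/7*pi_P + 1/7*pi_Q + 5/7*pi_R
with normalization: pi_P + pi_Q + pi_R = 1.

Using the first 2 balance equations plus normalization, the linear system A*pi = b is:
  [-3/7, 4/7, 1/7] . pi = 0
  [1/7, -5/7, 1/7] . pi = 0
  [1, 1, 1] . pi = 1

Solving yields:
  pi_P = 3/8
  pi_Q = 1/6
  pi_R = 11/24

Verification (pi * P):
  3/8*4/7 + 1/6*4/7 + 11/24*1/7 = 3/8 = pi_P  (ok)
  3/8*1/7 + 1/6*2/7 + 11/24*1/7 = 1/6 = pi_Q  (ok)
  3/8*2/7 + 1/6*1/7 + 11/24*5/7 = 11/24 = pi_R  (ok)

Answer: 3/8 1/6 11/24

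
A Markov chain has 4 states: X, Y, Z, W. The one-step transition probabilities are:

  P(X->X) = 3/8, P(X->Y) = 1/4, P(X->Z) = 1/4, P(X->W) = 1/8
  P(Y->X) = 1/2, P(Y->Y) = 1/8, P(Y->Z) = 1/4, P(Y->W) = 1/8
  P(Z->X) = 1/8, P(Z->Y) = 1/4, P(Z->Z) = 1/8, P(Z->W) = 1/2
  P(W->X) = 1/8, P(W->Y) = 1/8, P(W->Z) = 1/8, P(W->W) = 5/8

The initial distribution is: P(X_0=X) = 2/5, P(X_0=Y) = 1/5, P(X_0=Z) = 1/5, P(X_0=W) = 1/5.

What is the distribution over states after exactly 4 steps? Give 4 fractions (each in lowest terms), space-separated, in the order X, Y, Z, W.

Answer: 1329/5120 463/2560 463/2560 1939/5120

Derivation:
Propagating the distribution step by step (d_{t+1} = d_t * P):
d_0 = (X=2/5, Y=1/5, Z=1/5, W=1/5)
  d_1[X] = 2/5*3/8 + 1/5*1/2 + 1/5*1/8 + 1/5*1/8 = 3/10
  d_1[Y] = 2/5*1/4 + 1/5*1/8 + 1/5*1/4 + 1/5*1/8 = 1/5
  d_1[Z] = 2/5*1/4 + 1/5*1/4 + 1/5*1/8 + 1/5*1/8 = 1/5
  d_1[W] = 2/5*1/8 + 1/5*1/8 + 1/5*1/2 + 1/5*5/8 = 3/10
d_1 = (X=3/10, Y=1/5, Z=1/5, W=3/10)
  d_2[X] = 3/10*3/8 + 1/5*1/2 + 1/5*1/8 + 3/10*1/8 = 11/40
  d_2[Y] = 3/10*1/4 + 1/5*1/8 + 1/5*1/4 + 3/10*1/8 = 3/16
  d_2[Z] = 3/10*1/4 + 1/5*1/4 + 1/5*1/8 + 3/10*1/8 = 3/16
  d_2[W] = 3/10*1/8 + 1/5*1/8 + 1/5*1/2 + 3/10*5/8 = 7/20
d_2 = (X=11/40, Y=3/16, Z=3/16, W=7/20)
  d_3[X] = 11/40*3/8 + 3/16*1/2 + 3/16*1/8 + 7/20*1/8 = 169/640
  d_3[Y] = 11/40*1/4 + 3/16*1/8 + 3/16*1/4 + 7/20*1/8 = 117/640
  d_3[Z] = 11/40*1/4 + 3/16*1/4 + 3/16*1/8 + 7/20*1/8 = 117/640
  d_3[W] = 11/40*1/8 + 3/16*1/8 + 3/16*1/2 + 7/20*5/8 = 237/640
d_3 = (X=169/640, Y=117/640, Z=117/640, W=237/640)
  d_4[X] = 169/640*3/8 + 117/640*1/2 + 117/640*1/8 + 237/640*1/8 = 1329/5120
  d_4[Y] = 169/640*1/4 + 117/640*1/8 + 117/640*1/4 + 237/640*1/8 = 463/2560
  d_4[Z] = 169/640*1/4 + 117/640*1/4 + 117/640*1/8 + 237/640*1/8 = 463/2560
  d_4[W] = 169/640*1/8 + 117/640*1/8 + 117/640*1/2 + 237/640*5/8 = 1939/5120
d_4 = (X=1329/5120, Y=463/2560, Z=463/2560, W=1939/5120)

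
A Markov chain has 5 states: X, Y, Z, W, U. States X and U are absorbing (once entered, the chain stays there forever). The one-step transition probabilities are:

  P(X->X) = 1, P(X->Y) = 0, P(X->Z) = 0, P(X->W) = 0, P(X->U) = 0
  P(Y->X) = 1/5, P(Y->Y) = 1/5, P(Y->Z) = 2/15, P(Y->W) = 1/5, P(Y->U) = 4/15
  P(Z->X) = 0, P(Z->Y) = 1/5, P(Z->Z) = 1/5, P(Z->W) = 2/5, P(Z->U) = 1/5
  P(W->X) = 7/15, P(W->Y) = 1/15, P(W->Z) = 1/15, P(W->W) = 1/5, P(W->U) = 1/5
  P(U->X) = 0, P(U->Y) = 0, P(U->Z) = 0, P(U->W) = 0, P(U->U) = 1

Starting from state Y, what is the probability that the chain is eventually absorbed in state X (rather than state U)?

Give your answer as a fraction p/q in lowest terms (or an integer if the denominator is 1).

Let a_i = P(absorbed in X | start in state i).
Boundary conditions: a_X = 1, a_U = 0.
For each transient state i, a_i = sum_j P(i->j) * a_j:
  a_Y = 1/5*a_X + 1/5*a_Y + 2/15*a_Z + 1/5*a_W + 4/15*a_U
  a_Z = 0*a_X + 1/5*a_Y + 1/5*a_Z + 2/5*a_W + 1/5*a_U
  a_W = 7/15*a_X + 1/15*a_Y + 1/15*a_Z + 1/5*a_W + 1/5*a_U

Substituting a_X = 1 and a_U = 0, rearrange to (I - Q) a = r where r[i] = P(i -> X):
  [4/5, -2/15, -1/5] . (a_Y, a_Z, a_W) = 1/5
  [-1/5, 4/5, -2/5] . (a_Y, a_Z, a_W) = 0
  [-1/15, -1/15, 4/5] . (a_Y, a_Z, a_W) = 7/15

Solving yields:
  a_Y = 250/509
  a_Z = 231/509
  a_W = 337/509

Starting state is Y, so the absorption probability is a_Y = 250/509.

Answer: 250/509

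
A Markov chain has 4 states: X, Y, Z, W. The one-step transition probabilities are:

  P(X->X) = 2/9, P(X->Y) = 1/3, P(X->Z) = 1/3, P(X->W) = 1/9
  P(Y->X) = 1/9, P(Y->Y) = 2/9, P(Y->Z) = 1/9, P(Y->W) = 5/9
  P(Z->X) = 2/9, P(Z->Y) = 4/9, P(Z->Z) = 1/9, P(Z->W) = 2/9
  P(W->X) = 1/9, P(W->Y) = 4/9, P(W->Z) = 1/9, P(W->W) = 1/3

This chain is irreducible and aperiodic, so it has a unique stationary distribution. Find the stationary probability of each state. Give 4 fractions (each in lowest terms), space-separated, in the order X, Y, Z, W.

Answer: 1/7 27/77 1/7 4/11

Derivation:
The stationary distribution satisfies pi = pi * P, i.e.:
  pi_X = 2/9*pi_X + 1/9*pi_Y + 2/9*pi_Z + 1/9*pi_W
  pi_Y = 1/3*pi_X + 2/9*pi_Y + 4/9*pi_Z + 4/9*pi_W
  pi_Z = 1/3*pi_X + 1/9*pi_Y + 1/9*pi_Z + 1/9*pi_W
  pi_W = 1/9*pi_X + 5/9*pi_Y + 2/9*pi_Z + 1/3*pi_W
with normalization: pi_X + pi_Y + pi_Z + pi_W = 1.

Using the first 3 balance equations plus normalization, the linear system A*pi = b is:
  [-7/9, 1/9, 2/9, 1/9] . pi = 0
  [1/3, -7/9, 4/9, 4/9] . pi = 0
  [1/3, 1/9, -8/9, 1/9] . pi = 0
  [1, 1, 1, 1] . pi = 1

Solving yields:
  pi_X = 1/7
  pi_Y = 27/77
  pi_Z = 1/7
  pi_W = 4/11

Verification (pi * P):
  1/7*2/9 + 27/77*1/9 + 1/7*2/9 + 4/11*1/9 = 1/7 = pi_X  (ok)
  1/7*1/3 + 27/77*2/9 + 1/7*4/9 + 4/11*4/9 = 27/77 = pi_Y  (ok)
  1/7*1/3 + 27/77*1/9 + 1/7*1/9 + 4/11*1/9 = 1/7 = pi_Z  (ok)
  1/7*1/9 + 27/77*5/9 + 1/7*2/9 + 4/11*1/3 = 4/11 = pi_W  (ok)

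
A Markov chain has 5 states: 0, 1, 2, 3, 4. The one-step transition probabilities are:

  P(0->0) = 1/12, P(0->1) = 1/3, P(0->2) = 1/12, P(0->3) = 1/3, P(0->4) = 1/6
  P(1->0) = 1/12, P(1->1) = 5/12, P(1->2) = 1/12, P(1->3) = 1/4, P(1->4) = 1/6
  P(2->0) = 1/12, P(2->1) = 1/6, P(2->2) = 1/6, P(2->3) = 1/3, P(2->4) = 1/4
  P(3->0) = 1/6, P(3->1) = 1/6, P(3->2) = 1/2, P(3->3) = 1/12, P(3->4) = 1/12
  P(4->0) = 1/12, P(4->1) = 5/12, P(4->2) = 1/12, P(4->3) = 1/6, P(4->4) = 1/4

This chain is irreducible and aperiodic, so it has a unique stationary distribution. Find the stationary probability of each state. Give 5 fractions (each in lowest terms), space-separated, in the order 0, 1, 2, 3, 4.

The stationary distribution satisfies pi = pi * P, i.e.:
  pi_0 = 1/12*pi_0 + 1/12*pi_1 + 1/12*pi_2 + 1/6*pi_3 + 1/12*pi_4
  pi_1 = 1/3*pi_0 + 5/12*pi_1 + 1/6*pi_2 + 1/6*pi_3 + 5/12*pi_4
  pi_2 = 1/12*pi_0 + 1/12*pi_1 + 1/6*pi_2 + 1/2*pi_3 + 1/12*pi_4
  pi_3 = 1/3*pi_0 + 1/4*pi_1 + 1/3*pi_2 + 1/12*pi_3 + 1/6*pi_4
  pi_4 = 1/6*pi_0 + 1/6*pi_1 + 1/4*pi_2 + 1/12*pi_3 + 1/4*pi_4
with normalization: pi_0 + pi_1 + pi_2 + pi_3 + pi_4 = 1.

Using the first 4 balance equations plus normalization, the linear system A*pi = b is:
  [-11/12, 1/12, 1/12, 1/6, 1/12] . pi = 0
  [1/3, -7/12, 1/6, 1/6, 5/12] . pi = 0
  [1/12, 1/12, -5/6, 1/2, 1/12] . pi = 0
  [1/3, 1/4, 1/3, -11/12, 1/6] . pi = 0
  [1, 1, 1, 1, 1] . pi = 1

Solving yields:
  pi_0 = 1984/19475
  pi_1 = 5931/19475
  pi_2 = 748/3895
  pi_3 = 4333/19475
  pi_4 = 3487/19475

Verification (pi * P):
  1984/19475*1/12 + 5931/19475*1/12 + 748/3895*1/12 + 4333/19475*1/6 + 3487/19475*1/12 = 1984/19475 = pi_0  (ok)
  1984/19475*1/3 + 5931/19475*5/12 + 748/3895*1/6 + 4333/19475*1/6 + 3487/19475*5/12 = 5931/19475 = pi_1  (ok)
  1984/19475*1/12 + 5931/19475*1/12 + 748/3895*1/6 + 4333/19475*1/2 + 3487/19475*1/12 = 748/3895 = pi_2  (ok)
  1984/19475*1/3 + 5931/19475*1/4 + 748/3895*1/3 + 4333/19475*1/12 + 3487/19475*1/6 = 4333/19475 = pi_3  (ok)
  1984/19475*1/6 + 5931/19475*1/6 + 748/3895*1/4 + 4333/19475*1/12 + 3487/19475*1/4 = 3487/19475 = pi_4  (ok)

Answer: 1984/19475 5931/19475 748/3895 4333/19475 3487/19475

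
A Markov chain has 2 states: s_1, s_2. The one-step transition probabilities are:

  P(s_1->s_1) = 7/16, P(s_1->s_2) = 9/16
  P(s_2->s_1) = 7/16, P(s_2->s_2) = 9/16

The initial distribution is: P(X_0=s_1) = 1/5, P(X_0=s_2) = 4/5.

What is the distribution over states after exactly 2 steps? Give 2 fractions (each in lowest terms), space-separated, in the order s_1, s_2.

Answer: 7/16 9/16

Derivation:
Propagating the distribution step by step (d_{t+1} = d_t * P):
d_0 = (s_1=1/5, s_2=4/5)
  d_1[s_1] = 1/5*7/16 + 4/5*7/16 = 7/16
  d_1[s_2] = 1/5*9/16 + 4/5*9/16 = 9/16
d_1 = (s_1=7/16, s_2=9/16)
  d_2[s_1] = 7/16*7/16 + 9/16*7/16 = 7/16
  d_2[s_2] = 7/16*9/16 + 9/16*9/16 = 9/16
d_2 = (s_1=7/16, s_2=9/16)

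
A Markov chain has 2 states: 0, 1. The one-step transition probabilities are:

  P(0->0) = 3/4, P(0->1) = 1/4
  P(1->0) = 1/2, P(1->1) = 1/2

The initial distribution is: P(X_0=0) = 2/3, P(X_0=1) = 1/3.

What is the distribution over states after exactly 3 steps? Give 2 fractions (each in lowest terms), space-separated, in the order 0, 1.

Propagating the distribution step by step (d_{t+1} = d_t * P):
d_0 = (0=2/3, 1=1/3)
  d_1[0] = 2/3*3/4 + 1/3*1/2 = 2/3
  d_1[1] = 2/3*1/4 + 1/3*1/2 = 1/3
d_1 = (0=2/3, 1=1/3)
  d_2[0] = 2/3*3/4 + 1/3*1/2 = 2/3
  d_2[1] = 2/3*1/4 + 1/3*1/2 = 1/3
d_2 = (0=2/3, 1=1/3)
  d_3[0] = 2/3*3/4 + 1/3*1/2 = 2/3
  d_3[1] = 2/3*1/4 + 1/3*1/2 = 1/3
d_3 = (0=2/3, 1=1/3)

Answer: 2/3 1/3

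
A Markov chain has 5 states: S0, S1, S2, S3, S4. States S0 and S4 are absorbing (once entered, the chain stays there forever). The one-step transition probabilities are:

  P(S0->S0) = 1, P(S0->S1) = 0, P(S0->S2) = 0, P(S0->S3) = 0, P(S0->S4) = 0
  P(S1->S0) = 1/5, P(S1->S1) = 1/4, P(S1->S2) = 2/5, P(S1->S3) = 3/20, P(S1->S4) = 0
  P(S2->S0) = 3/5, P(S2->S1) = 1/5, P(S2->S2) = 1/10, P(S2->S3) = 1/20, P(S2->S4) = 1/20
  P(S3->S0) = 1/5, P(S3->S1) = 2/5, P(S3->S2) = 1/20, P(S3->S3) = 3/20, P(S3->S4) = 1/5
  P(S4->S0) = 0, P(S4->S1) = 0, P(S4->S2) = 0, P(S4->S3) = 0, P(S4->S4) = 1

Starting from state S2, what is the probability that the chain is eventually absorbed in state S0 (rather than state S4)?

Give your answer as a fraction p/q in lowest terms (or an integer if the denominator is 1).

Let a_i = P(absorbed in S0 | start in state i).
Boundary conditions: a_S0 = 1, a_S4 = 0.
For each transient state i, a_i = sum_j P(i->j) * a_j:
  a_S1 = 1/5*a_S0 + 1/4*a_S1 + 2/5*a_S2 + 3/20*a_S3 + 0*a_S4
  a_S2 = 3/5*a_S0 + 1/5*a_S1 + 1/10*a_S2 + 1/20*a_S3 + 1/20*a_S4
  a_S3 = 1/5*a_S0 + 2/5*a_S1 + 1/20*a_S2 + 3/20*a_S3 + 1/5*a_S4

Substituting a_S0 = 1 and a_S4 = 0, rearrange to (I - Q) a = r where r[i] = P(i -> S0):
  [3/4, -2/5, -3/20] . (a_S1, a_S2, a_S3) = 1/5
  [-1/5, 9/10, -1/20] . (a_S1, a_S2, a_S3) = 3/5
  [-2/5, -1/20, 17/20] . (a_S1, a_S2, a_S3) = 1/5

Solving yields:
  a_S1 = 3136/3523
  a_S2 = 3184/3523
  a_S3 = 2492/3523

Starting state is S2, so the absorption probability is a_S2 = 3184/3523.

Answer: 3184/3523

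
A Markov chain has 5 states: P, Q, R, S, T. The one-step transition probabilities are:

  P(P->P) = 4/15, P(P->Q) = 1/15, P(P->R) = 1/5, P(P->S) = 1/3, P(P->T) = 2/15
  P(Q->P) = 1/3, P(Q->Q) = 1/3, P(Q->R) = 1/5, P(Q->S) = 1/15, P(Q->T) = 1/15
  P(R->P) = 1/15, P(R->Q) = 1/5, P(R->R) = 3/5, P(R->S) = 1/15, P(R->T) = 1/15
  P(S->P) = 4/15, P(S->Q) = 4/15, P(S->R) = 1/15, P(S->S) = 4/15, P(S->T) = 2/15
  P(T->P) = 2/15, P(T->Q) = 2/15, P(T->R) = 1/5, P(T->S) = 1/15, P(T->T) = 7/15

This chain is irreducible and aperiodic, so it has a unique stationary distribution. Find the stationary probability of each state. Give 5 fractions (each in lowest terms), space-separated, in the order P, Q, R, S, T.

Answer: 1/5 1/5 3/10 3/20 3/20

Derivation:
The stationary distribution satisfies pi = pi * P, i.e.:
  pi_P = 4/15*pi_P + 1/3*pi_Q + 1/15*pi_R + 4/15*pi_S + 2/15*pi_T
  pi_Q = 1/15*pi_P + 1/3*pi_Q + 1/5*pi_R + 4/15*pi_S + 2/15*pi_T
  pi_R = 1/5*pi_P + 1/5*pi_Q + 3/5*pi_R + 1/15*pi_S + 1/5*pi_T
  pi_S = 1/3*pi_P + 1/15*pi_Q + 1/15*pi_R + 4/15*pi_S + 1/15*pi_T
  pi_T = 2/15*pi_P + 1/15*pi_Q + 1/15*pi_R + 2/15*pi_S + 7/15*pi_T
with normalization: pi_P + pi_Q + pi_R + pi_S + pi_T = 1.

Using the first 4 balance equations plus normalization, the linear system A*pi = b is:
  [-11/15, 1/3, 1/15, 4/15, 2/15] . pi = 0
  [1/15, -2/3, 1/5, 4/15, 2/15] . pi = 0
  [1/5, 1/5, -2/5, 1/15, 1/5] . pi = 0
  [1/3, 1/15, 1/15, -11/15, 1/15] . pi = 0
  [1, 1, 1, 1, 1] . pi = 1

Solving yields:
  pi_P = 1/5
  pi_Q = 1/5
  pi_R = 3/10
  pi_S = 3/20
  pi_T = 3/20

Verification (pi * P):
  1/5*4/15 + 1/5*1/3 + 3/10*1/15 + 3/20*4/15 + 3/20*2/15 = 1/5 = pi_P  (ok)
  1/5*1/15 + 1/5*1/3 + 3/10*1/5 + 3/20*4/15 + 3/20*2/15 = 1/5 = pi_Q  (ok)
  1/5*1/5 + 1/5*1/5 + 3/10*3/5 + 3/20*1/15 + 3/20*1/5 = 3/10 = pi_R  (ok)
  1/5*1/3 + 1/5*1/15 + 3/10*1/15 + 3/20*4/15 + 3/20*1/15 = 3/20 = pi_S  (ok)
  1/5*2/15 + 1/5*1/15 + 3/10*1/15 + 3/20*2/15 + 3/20*7/15 = 3/20 = pi_T  (ok)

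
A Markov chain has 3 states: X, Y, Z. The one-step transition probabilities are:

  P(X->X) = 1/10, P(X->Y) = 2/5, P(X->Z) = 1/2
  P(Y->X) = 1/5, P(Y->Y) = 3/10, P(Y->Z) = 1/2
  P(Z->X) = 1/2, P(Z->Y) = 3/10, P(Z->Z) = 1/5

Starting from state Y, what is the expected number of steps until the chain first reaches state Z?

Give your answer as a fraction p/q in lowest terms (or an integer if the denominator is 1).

Answer: 2

Derivation:
Let h_i = expected steps to first reach Z from state i.
Boundary: h_Z = 0.
First-step equations for the other states:
  h_X = 1 + 1/10*h_X + 2/5*h_Y + 1/2*h_Z
  h_Y = 1 + 1/5*h_X + 3/10*h_Y + 1/2*h_Z

Substituting h_Z = 0 and rearranging gives the linear system (I - Q) h = 1:
  [9/10, -2/5] . (h_X, h_Y) = 1
  [-1/5, 7/10] . (h_X, h_Y) = 1

Solving yields:
  h_X = 2
  h_Y = 2

Starting state is Y, so the expected hitting time is h_Y = 2.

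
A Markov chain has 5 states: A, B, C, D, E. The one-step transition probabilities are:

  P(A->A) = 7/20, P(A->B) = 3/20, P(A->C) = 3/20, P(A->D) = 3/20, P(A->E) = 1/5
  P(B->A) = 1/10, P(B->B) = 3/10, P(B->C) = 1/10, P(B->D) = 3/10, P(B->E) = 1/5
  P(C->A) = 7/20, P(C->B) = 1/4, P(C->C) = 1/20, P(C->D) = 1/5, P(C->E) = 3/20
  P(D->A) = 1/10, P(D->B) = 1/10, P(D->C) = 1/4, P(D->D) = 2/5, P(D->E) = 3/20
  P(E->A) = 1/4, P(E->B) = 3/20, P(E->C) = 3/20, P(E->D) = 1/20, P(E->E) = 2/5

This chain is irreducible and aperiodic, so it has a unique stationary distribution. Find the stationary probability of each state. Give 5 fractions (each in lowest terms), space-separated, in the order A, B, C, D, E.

Answer: 10230/44861 8127/44861 6628/44861 9680/44861 10196/44861

Derivation:
The stationary distribution satisfies pi = pi * P, i.e.:
  pi_A = 7/20*pi_A + 1/10*pi_B + 7/20*pi_C + 1/10*pi_D + 1/4*pi_E
  pi_B = 3/20*pi_A + 3/10*pi_B + 1/4*pi_C + 1/10*pi_D + 3/20*pi_E
  pi_C = 3/20*pi_A + 1/10*pi_B + 1/20*pi_C + 1/4*pi_D + 3/20*pi_E
  pi_D = 3/20*pi_A + 3/10*pi_B + 1/5*pi_C + 2/5*pi_D + 1/20*pi_E
  pi_E = 1/5*pi_A + 1/5*pi_B + 3/20*pi_C + 3/20*pi_D + 2/5*pi_E
with normalization: pi_A + pi_B + pi_C + pi_D + pi_E = 1.

Using the first 4 balance equations plus normalization, the linear system A*pi = b is:
  [-13/20, 1/10, 7/20, 1/10, 1/4] . pi = 0
  [3/20, -7/10, 1/4, 1/10, 3/20] . pi = 0
  [3/20, 1/10, -19/20, 1/4, 3/20] . pi = 0
  [3/20, 3/10, 1/5, -3/5, 1/20] . pi = 0
  [1, 1, 1, 1, 1] . pi = 1

Solving yields:
  pi_A = 10230/44861
  pi_B = 8127/44861
  pi_C = 6628/44861
  pi_D = 9680/44861
  pi_E = 10196/44861

Verification (pi * P):
  10230/44861*7/20 + 8127/44861*1/10 + 6628/44861*7/20 + 9680/44861*1/10 + 10196/44861*1/4 = 10230/44861 = pi_A  (ok)
  10230/44861*3/20 + 8127/44861*3/10 + 6628/44861*1/4 + 9680/44861*1/10 + 10196/44861*3/20 = 8127/44861 = pi_B  (ok)
  10230/44861*3/20 + 8127/44861*1/10 + 6628/44861*1/20 + 9680/44861*1/4 + 10196/44861*3/20 = 6628/44861 = pi_C  (ok)
  10230/44861*3/20 + 8127/44861*3/10 + 6628/44861*1/5 + 9680/44861*2/5 + 10196/44861*1/20 = 9680/44861 = pi_D  (ok)
  10230/44861*1/5 + 8127/44861*1/5 + 6628/44861*3/20 + 9680/44861*3/20 + 10196/44861*2/5 = 10196/44861 = pi_E  (ok)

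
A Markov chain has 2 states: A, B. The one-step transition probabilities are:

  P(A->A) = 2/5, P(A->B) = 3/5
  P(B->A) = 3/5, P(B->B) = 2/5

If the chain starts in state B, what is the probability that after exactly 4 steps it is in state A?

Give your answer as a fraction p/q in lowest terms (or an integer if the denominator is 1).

Computing P^4 by repeated multiplication:
P^1 =
  A: [2/5, 3/5]
  B: [3/5, 2/5]
P^2 =
  A: [13/25, 12/25]
  B: [12/25, 13/25]
P^3 =
  A: [62/125, 63/125]
  B: [63/125, 62/125]
P^4 =
  A: [313/625, 312/625]
  B: [312/625, 313/625]

(P^4)[B -> A] = 312/625

Answer: 312/625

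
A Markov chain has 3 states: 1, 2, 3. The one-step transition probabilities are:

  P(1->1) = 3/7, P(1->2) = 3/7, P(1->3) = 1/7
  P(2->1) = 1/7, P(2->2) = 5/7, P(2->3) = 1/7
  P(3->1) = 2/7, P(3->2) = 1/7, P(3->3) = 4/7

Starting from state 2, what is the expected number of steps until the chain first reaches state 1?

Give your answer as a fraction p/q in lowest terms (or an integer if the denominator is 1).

Let h_i = expected steps to first reach 1 from state i.
Boundary: h_1 = 0.
First-step equations for the other states:
  h_2 = 1 + 1/7*h_1 + 5/7*h_2 + 1/7*h_3
  h_3 = 1 + 2/7*h_1 + 1/7*h_2 + 4/7*h_3

Substituting h_1 = 0 and rearranging gives the linear system (I - Q) h = 1:
  [2/7, -1/7] . (h_2, h_3) = 1
  [-1/7, 3/7] . (h_2, h_3) = 1

Solving yields:
  h_2 = 28/5
  h_3 = 21/5

Starting state is 2, so the expected hitting time is h_2 = 28/5.

Answer: 28/5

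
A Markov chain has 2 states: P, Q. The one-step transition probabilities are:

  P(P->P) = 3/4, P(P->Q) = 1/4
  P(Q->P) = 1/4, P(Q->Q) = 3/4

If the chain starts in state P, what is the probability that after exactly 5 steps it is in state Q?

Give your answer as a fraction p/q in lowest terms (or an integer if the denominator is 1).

Computing P^5 by repeated multiplication:
P^1 =
  P: [3/4, 1/4]
  Q: [1/4, 3/4]
P^2 =
  P: [5/8, 3/8]
  Q: [3/8, 5/8]
P^3 =
  P: [9/16, 7/16]
  Q: [7/16, 9/16]
P^4 =
  P: [17/32, 15/32]
  Q: [15/32, 17/32]
P^5 =
  P: [33/64, 31/64]
  Q: [31/64, 33/64]

(P^5)[P -> Q] = 31/64

Answer: 31/64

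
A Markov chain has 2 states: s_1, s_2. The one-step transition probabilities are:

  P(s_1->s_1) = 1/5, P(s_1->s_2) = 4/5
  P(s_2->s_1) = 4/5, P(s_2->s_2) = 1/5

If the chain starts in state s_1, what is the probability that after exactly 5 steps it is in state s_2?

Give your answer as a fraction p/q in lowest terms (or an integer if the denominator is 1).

Answer: 1684/3125

Derivation:
Computing P^5 by repeated multiplication:
P^1 =
  s_1: [1/5, 4/5]
  s_2: [4/5, 1/5]
P^2 =
  s_1: [17/25, 8/25]
  s_2: [8/25, 17/25]
P^3 =
  s_1: [49/125, 76/125]
  s_2: [76/125, 49/125]
P^4 =
  s_1: [353/625, 272/625]
  s_2: [272/625, 353/625]
P^5 =
  s_1: [1441/3125, 1684/3125]
  s_2: [1684/3125, 1441/3125]

(P^5)[s_1 -> s_2] = 1684/3125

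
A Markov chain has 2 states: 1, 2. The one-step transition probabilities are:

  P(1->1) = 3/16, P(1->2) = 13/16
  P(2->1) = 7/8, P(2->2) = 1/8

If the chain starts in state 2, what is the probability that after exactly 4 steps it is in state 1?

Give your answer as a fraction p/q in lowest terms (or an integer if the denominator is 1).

Computing P^4 by repeated multiplication:
P^1 =
  1: [3/16, 13/16]
  2: [7/8, 1/8]
P^2 =
  1: [191/256, 65/256]
  2: [35/128, 93/128]
P^3 =
  1: [1483/4096, 2613/4096]
  2: [1407/2048, 641/2048]
P^4 =
  1: [41031/65536, 24505/65536]
  2: [13195/32768, 19573/32768]

(P^4)[2 -> 1] = 13195/32768

Answer: 13195/32768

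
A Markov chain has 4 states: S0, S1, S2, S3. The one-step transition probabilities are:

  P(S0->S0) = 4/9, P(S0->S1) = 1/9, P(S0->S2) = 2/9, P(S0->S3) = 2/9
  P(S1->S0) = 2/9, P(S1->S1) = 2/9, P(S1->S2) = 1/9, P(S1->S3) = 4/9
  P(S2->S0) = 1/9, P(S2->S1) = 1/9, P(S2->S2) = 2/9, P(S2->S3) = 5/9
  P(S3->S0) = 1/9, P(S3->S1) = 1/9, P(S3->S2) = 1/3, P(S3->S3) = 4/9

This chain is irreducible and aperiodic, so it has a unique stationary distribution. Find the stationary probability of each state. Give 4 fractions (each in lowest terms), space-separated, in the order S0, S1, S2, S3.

The stationary distribution satisfies pi = pi * P, i.e.:
  pi_S0 = 4/9*pi_S0 + 2/9*pi_S1 + 1/9*pi_S2 + 1/9*pi_S3
  pi_S1 = 1/9*pi_S0 + 2/9*pi_S1 + 1/9*pi_S2 + 1/9*pi_S3
  pi_S2 = 2/9*pi_S0 + 1/9*pi_S1 + 2/9*pi_S2 + 1/3*pi_S3
  pi_S3 = 2/9*pi_S0 + 4/9*pi_S1 + 5/9*pi_S2 + 4/9*pi_S3
with normalization: pi_S0 + pi_S1 + pi_S2 + pi_S3 = 1.

Using the first 3 balance equations plus normalization, the linear system A*pi = b is:
  [-5/9, 2/9, 1/9, 1/9] . pi = 0
  [1/9, -7/9, 1/9, 1/9] . pi = 0
  [2/9, 1/9, -7/9, 1/3] . pi = 0
  [1, 1, 1, 1] . pi = 1

Solving yields:
  pi_S0 = 3/16
  pi_S1 = 1/8
  pi_S2 = 41/160
  pi_S3 = 69/160

Verification (pi * P):
  3/16*4/9 + 1/8*2/9 + 41/160*1/9 + 69/160*1/9 = 3/16 = pi_S0  (ok)
  3/16*1/9 + 1/8*2/9 + 41/160*1/9 + 69/160*1/9 = 1/8 = pi_S1  (ok)
  3/16*2/9 + 1/8*1/9 + 41/160*2/9 + 69/160*1/3 = 41/160 = pi_S2  (ok)
  3/16*2/9 + 1/8*4/9 + 41/160*5/9 + 69/160*4/9 = 69/160 = pi_S3  (ok)

Answer: 3/16 1/8 41/160 69/160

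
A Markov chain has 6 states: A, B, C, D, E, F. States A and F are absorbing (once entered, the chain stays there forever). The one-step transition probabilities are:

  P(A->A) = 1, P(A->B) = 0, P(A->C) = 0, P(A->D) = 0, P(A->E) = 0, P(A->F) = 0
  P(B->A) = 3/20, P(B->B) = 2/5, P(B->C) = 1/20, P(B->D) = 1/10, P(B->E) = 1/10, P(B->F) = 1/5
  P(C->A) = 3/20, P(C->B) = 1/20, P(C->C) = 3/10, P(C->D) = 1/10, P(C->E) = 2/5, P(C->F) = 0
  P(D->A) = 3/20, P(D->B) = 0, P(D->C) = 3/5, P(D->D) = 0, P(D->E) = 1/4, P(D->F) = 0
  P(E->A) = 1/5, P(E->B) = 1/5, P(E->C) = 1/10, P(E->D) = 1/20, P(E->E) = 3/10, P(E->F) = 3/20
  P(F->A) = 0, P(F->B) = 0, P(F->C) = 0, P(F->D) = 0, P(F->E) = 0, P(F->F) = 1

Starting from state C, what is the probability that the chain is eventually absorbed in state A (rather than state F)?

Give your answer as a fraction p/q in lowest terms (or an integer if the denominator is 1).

Let a_i = P(absorbed in A | start in state i).
Boundary conditions: a_A = 1, a_F = 0.
For each transient state i, a_i = sum_j P(i->j) * a_j:
  a_B = 3/20*a_A + 2/5*a_B + 1/20*a_C + 1/10*a_D + 1/10*a_E + 1/5*a_F
  a_C = 3/20*a_A + 1/20*a_B + 3/10*a_C + 1/10*a_D + 2/5*a_E + 0*a_F
  a_D = 3/20*a_A + 0*a_B + 3/5*a_C + 0*a_D + 1/4*a_E + 0*a_F
  a_E = 1/5*a_A + 1/5*a_B + 1/10*a_C + 1/20*a_D + 3/10*a_E + 3/20*a_F

Substituting a_A = 1 and a_F = 0, rearrange to (I - Q) a = r where r[i] = P(i -> A):
  [3/5, -1/20, -1/10, -1/10] . (a_B, a_C, a_D, a_E) = 3/20
  [-1/20, 7/10, -1/10, -2/5] . (a_B, a_C, a_D, a_E) = 3/20
  [0, -3/5, 1, -1/4] . (a_B, a_C, a_D, a_E) = 3/20
  [-1/5, -1/10, -1/20, 7/10] . (a_B, a_C, a_D, a_E) = 1/5

Solving yields:
  a_B = 5597/10715
  a_C = 4411/6429
  a_D = 22744/32145
  a_E = 18757/32145

Starting state is C, so the absorption probability is a_C = 4411/6429.

Answer: 4411/6429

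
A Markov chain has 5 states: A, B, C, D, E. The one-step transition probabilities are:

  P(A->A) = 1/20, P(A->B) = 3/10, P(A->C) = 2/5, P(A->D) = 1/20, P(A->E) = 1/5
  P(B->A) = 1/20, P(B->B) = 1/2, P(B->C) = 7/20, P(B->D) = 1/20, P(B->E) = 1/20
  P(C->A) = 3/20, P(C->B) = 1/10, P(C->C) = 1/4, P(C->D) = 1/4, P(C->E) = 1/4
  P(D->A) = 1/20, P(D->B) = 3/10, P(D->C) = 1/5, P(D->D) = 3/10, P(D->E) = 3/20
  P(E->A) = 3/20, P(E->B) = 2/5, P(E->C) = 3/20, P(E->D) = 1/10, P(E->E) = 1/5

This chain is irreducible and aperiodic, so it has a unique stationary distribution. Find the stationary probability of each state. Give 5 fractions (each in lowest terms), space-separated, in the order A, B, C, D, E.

Answer: 307/3299 2153/6598 5411/19794 495/3299 1556/9897

Derivation:
The stationary distribution satisfies pi = pi * P, i.e.:
  pi_A = 1/20*pi_A + 1/20*pi_B + 3/20*pi_C + 1/20*pi_D + 3/20*pi_E
  pi_B = 3/10*pi_A + 1/2*pi_B + 1/10*pi_C + 3/10*pi_D + 2/5*pi_E
  pi_C = 2/5*pi_A + 7/20*pi_B + 1/4*pi_C + 1/5*pi_D + 3/20*pi_E
  pi_D = 1/20*pi_A + 1/20*pi_B + 1/4*pi_C + 3/10*pi_D + 1/10*pi_E
  pi_E = 1/5*pi_A + 1/20*pi_B + 1/4*pi_C + 3/20*pi_D + 1/5*pi_E
with normalization: pi_A + pi_B + pi_C + pi_D + pi_E = 1.

Using the first 4 balance equations plus normalization, the linear system A*pi = b is:
  [-19/20, 1/20, 3/20, 1/20, 3/20] . pi = 0
  [3/10, -1/2, 1/10, 3/10, 2/5] . pi = 0
  [2/5, 7/20, -3/4, 1/5, 3/20] . pi = 0
  [1/20, 1/20, 1/4, -7/10, 1/10] . pi = 0
  [1, 1, 1, 1, 1] . pi = 1

Solving yields:
  pi_A = 307/3299
  pi_B = 2153/6598
  pi_C = 5411/19794
  pi_D = 495/3299
  pi_E = 1556/9897

Verification (pi * P):
  307/3299*1/20 + 2153/6598*1/20 + 5411/19794*3/20 + 495/3299*1/20 + 1556/9897*3/20 = 307/3299 = pi_A  (ok)
  307/3299*3/10 + 2153/6598*1/2 + 5411/19794*1/10 + 495/3299*3/10 + 1556/9897*2/5 = 2153/6598 = pi_B  (ok)
  307/3299*2/5 + 2153/6598*7/20 + 5411/19794*1/4 + 495/3299*1/5 + 1556/9897*3/20 = 5411/19794 = pi_C  (ok)
  307/3299*1/20 + 2153/6598*1/20 + 5411/19794*1/4 + 495/3299*3/10 + 1556/9897*1/10 = 495/3299 = pi_D  (ok)
  307/3299*1/5 + 2153/6598*1/20 + 5411/19794*1/4 + 495/3299*3/20 + 1556/9897*1/5 = 1556/9897 = pi_E  (ok)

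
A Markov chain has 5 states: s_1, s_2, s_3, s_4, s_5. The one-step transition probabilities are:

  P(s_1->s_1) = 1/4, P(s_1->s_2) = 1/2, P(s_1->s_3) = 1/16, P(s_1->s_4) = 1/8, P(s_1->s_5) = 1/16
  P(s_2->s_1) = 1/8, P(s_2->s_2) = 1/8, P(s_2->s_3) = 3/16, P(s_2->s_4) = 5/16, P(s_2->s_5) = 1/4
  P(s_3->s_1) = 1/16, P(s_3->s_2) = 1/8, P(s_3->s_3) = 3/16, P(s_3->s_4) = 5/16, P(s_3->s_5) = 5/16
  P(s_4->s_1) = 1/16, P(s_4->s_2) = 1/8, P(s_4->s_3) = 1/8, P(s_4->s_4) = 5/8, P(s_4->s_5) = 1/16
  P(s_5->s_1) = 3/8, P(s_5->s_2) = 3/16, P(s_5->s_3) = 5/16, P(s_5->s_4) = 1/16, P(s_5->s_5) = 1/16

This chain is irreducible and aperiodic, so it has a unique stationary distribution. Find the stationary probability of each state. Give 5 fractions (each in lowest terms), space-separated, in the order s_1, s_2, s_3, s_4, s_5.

Answer: 6408/44273 8321/44273 7259/44273 16143/44273 6142/44273

Derivation:
The stationary distribution satisfies pi = pi * P, i.e.:
  pi_s_1 = 1/4*pi_s_1 + 1/8*pi_s_2 + 1/16*pi_s_3 + 1/16*pi_s_4 + 3/8*pi_s_5
  pi_s_2 = 1/2*pi_s_1 + 1/8*pi_s_2 + 1/8*pi_s_3 + 1/8*pi_s_4 + 3/16*pi_s_5
  pi_s_3 = 1/16*pi_s_1 + 3/16*pi_s_2 + 3/16*pi_s_3 + 1/8*pi_s_4 + 5/16*pi_s_5
  pi_s_4 = 1/8*pi_s_1 + 5/16*pi_s_2 + 5/16*pi_s_3 + 5/8*pi_s_4 + 1/16*pi_s_5
  pi_s_5 = 1/16*pi_s_1 + 1/4*pi_s_2 + 5/16*pi_s_3 + 1/16*pi_s_4 + 1/16*pi_s_5
with normalization: pi_s_1 + pi_s_2 + pi_s_3 + pi_s_4 + pi_s_5 = 1.

Using the first 4 balance equations plus normalization, the linear system A*pi = b is:
  [-3/4, 1/8, 1/16, 1/16, 3/8] . pi = 0
  [1/2, -7/8, 1/8, 1/8, 3/16] . pi = 0
  [1/16, 3/16, -13/16, 1/8, 5/16] . pi = 0
  [1/8, 5/16, 5/16, -3/8, 1/16] . pi = 0
  [1, 1, 1, 1, 1] . pi = 1

Solving yields:
  pi_s_1 = 6408/44273
  pi_s_2 = 8321/44273
  pi_s_3 = 7259/44273
  pi_s_4 = 16143/44273
  pi_s_5 = 6142/44273

Verification (pi * P):
  6408/44273*1/4 + 8321/44273*1/8 + 7259/44273*1/16 + 16143/44273*1/16 + 6142/44273*3/8 = 6408/44273 = pi_s_1  (ok)
  6408/44273*1/2 + 8321/44273*1/8 + 7259/44273*1/8 + 16143/44273*1/8 + 6142/44273*3/16 = 8321/44273 = pi_s_2  (ok)
  6408/44273*1/16 + 8321/44273*3/16 + 7259/44273*3/16 + 16143/44273*1/8 + 6142/44273*5/16 = 7259/44273 = pi_s_3  (ok)
  6408/44273*1/8 + 8321/44273*5/16 + 7259/44273*5/16 + 16143/44273*5/8 + 6142/44273*1/16 = 16143/44273 = pi_s_4  (ok)
  6408/44273*1/16 + 8321/44273*1/4 + 7259/44273*5/16 + 16143/44273*1/16 + 6142/44273*1/16 = 6142/44273 = pi_s_5  (ok)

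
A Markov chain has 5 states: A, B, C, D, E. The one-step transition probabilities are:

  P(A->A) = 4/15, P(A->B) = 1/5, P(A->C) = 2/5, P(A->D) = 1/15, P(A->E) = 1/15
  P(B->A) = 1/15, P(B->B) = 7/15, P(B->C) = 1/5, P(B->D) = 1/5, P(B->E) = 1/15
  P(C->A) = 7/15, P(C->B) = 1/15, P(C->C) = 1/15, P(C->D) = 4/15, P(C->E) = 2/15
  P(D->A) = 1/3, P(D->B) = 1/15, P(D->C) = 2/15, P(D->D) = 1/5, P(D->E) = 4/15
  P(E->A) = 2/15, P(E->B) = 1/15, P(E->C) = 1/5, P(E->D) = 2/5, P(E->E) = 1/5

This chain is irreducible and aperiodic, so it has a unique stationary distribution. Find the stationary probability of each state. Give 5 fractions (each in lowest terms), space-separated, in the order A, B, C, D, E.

The stationary distribution satisfies pi = pi * P, i.e.:
  pi_A = 4/15*pi_A + 1/15*pi_B + 7/15*pi_C + 1/3*pi_D + 2/15*pi_E
  pi_B = 1/5*pi_A + 7/15*pi_B + 1/15*pi_C + 1/15*pi_D + 1/15*pi_E
  pi_C = 2/5*pi_A + 1/5*pi_B + 1/15*pi_C + 2/15*pi_D + 1/5*pi_E
  pi_D = 1/15*pi_A + 1/5*pi_B + 4/15*pi_C + 1/5*pi_D + 2/5*pi_E
  pi_E = 1/15*pi_A + 1/15*pi_B + 2/15*pi_C + 4/15*pi_D + 1/5*pi_E
with normalization: pi_A + pi_B + pi_C + pi_D + pi_E = 1.

Using the first 4 balance equations plus normalization, the linear system A*pi = b is:
  [-11/15, 1/15, 7/15, 1/3, 2/15] . pi = 0
  [1/5, -8/15, 1/15, 1/15, 1/15] . pi = 0
  [2/5, 1/5, -14/15, 2/15, 1/5] . pi = 0
  [1/15, 1/5, 4/15, -4/5, 2/5] . pi = 0
  [1, 1, 1, 1, 1] . pi = 1

Solving yields:
  pi_A = 4891/18127
  pi_B = 3101/18127
  pi_C = 3842/18127
  pi_D = 3740/18127
  pi_E = 2553/18127

Verification (pi * P):
  4891/18127*4/15 + 3101/18127*1/15 + 3842/18127*7/15 + 3740/18127*1/3 + 2553/18127*2/15 = 4891/18127 = pi_A  (ok)
  4891/18127*1/5 + 3101/18127*7/15 + 3842/18127*1/15 + 3740/18127*1/15 + 2553/18127*1/15 = 3101/18127 = pi_B  (ok)
  4891/18127*2/5 + 3101/18127*1/5 + 3842/18127*1/15 + 3740/18127*2/15 + 2553/18127*1/5 = 3842/18127 = pi_C  (ok)
  4891/18127*1/15 + 3101/18127*1/5 + 3842/18127*4/15 + 3740/18127*1/5 + 2553/18127*2/5 = 3740/18127 = pi_D  (ok)
  4891/18127*1/15 + 3101/18127*1/15 + 3842/18127*2/15 + 3740/18127*4/15 + 2553/18127*1/5 = 2553/18127 = pi_E  (ok)

Answer: 4891/18127 3101/18127 3842/18127 3740/18127 2553/18127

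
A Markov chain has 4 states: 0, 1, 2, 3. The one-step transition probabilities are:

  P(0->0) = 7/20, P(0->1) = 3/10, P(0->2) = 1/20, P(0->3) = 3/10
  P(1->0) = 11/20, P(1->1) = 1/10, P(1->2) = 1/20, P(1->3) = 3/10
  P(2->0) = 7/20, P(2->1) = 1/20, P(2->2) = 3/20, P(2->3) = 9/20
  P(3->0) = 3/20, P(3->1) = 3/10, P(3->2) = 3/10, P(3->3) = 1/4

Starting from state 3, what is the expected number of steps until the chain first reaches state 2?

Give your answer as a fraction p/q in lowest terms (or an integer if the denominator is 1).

Answer: 320/51

Derivation:
Let h_i = expected steps to first reach 2 from state i.
Boundary: h_2 = 0.
First-step equations for the other states:
  h_0 = 1 + 7/20*h_0 + 3/10*h_1 + 1/20*h_2 + 3/10*h_3
  h_1 = 1 + 11/20*h_0 + 1/10*h_1 + 1/20*h_2 + 3/10*h_3
  h_3 = 1 + 3/20*h_0 + 3/10*h_1 + 3/10*h_2 + 1/4*h_3

Substituting h_2 = 0 and rearranging gives the linear system (I - Q) h = 1:
  [13/20, -3/10, -3/10] . (h_0, h_1, h_3) = 1
  [-11/20, 9/10, -3/10] . (h_0, h_1, h_3) = 1
  [-3/20, -3/10, 3/4] . (h_0, h_1, h_3) = 1

Solving yields:
  h_0 = 140/17
  h_1 = 140/17
  h_3 = 320/51

Starting state is 3, so the expected hitting time is h_3 = 320/51.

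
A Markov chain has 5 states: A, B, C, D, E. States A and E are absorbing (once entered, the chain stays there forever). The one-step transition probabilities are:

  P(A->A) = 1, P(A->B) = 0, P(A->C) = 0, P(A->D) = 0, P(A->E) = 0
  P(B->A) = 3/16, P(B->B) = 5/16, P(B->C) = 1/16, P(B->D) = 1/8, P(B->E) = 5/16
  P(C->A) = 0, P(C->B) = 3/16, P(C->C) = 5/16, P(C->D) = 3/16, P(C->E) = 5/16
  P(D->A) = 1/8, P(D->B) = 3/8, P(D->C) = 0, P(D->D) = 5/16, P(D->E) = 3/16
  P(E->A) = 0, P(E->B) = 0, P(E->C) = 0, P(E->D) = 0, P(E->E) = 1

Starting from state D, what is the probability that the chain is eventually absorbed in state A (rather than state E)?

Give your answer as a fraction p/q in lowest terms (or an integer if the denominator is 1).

Let a_i = P(absorbed in A | start in state i).
Boundary conditions: a_A = 1, a_E = 0.
For each transient state i, a_i = sum_j P(i->j) * a_j:
  a_B = 3/16*a_A + 5/16*a_B + 1/16*a_C + 1/8*a_D + 5/16*a_E
  a_C = 0*a_A + 3/16*a_B + 5/16*a_C + 3/16*a_D + 5/16*a_E
  a_D = 1/8*a_A + 3/8*a_B + 0*a_C + 5/16*a_D + 3/16*a_E

Substituting a_A = 1 and a_E = 0, rearrange to (I - Q) a = r where r[i] = P(i -> A):
  [11/16, -1/16, -1/8] . (a_B, a_C, a_D) = 3/16
  [-3/16, 11/16, -3/16] . (a_B, a_C, a_D) = 0
  [-3/8, 0, 11/16] . (a_B, a_C, a_D) = 1/8

Solving yields:
  a_B = 59/164
  a_C = 33/164
  a_D = 31/82

Starting state is D, so the absorption probability is a_D = 31/82.

Answer: 31/82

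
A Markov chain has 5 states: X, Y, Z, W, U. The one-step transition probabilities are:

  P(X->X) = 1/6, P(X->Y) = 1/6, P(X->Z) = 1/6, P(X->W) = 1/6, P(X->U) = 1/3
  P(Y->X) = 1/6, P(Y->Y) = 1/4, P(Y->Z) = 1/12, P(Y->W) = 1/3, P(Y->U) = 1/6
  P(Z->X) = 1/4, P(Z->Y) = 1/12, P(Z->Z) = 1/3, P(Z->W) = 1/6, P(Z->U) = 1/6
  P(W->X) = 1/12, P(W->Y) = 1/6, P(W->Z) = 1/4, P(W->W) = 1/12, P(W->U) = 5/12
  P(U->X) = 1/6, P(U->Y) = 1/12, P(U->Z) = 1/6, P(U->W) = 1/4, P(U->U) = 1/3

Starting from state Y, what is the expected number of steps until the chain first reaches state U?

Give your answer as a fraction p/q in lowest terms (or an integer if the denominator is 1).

Let h_i = expected steps to first reach U from state i.
Boundary: h_U = 0.
First-step equations for the other states:
  h_X = 1 + 1/6*h_X + 1/6*h_Y + 1/6*h_Z + 1/6*h_W + 1/3*h_U
  h_Y = 1 + 1/6*h_X + 1/4*h_Y + 1/12*h_Z + 1/3*h_W + 1/6*h_U
  h_Z = 1 + 1/4*h_X + 1/12*h_Y + 1/3*h_Z + 1/6*h_W + 1/6*h_U
  h_W = 1 + 1/12*h_X + 1/6*h_Y + 1/4*h_Z + 1/12*h_W + 5/12*h_U

Substituting h_U = 0 and rearranging gives the linear system (I - Q) h = 1:
  [5/6, -1/6, -1/6, -1/6] . (h_X, h_Y, h_Z, h_W) = 1
  [-1/6, 3/4, -1/12, -1/3] . (h_X, h_Y, h_Z, h_W) = 1
  [-1/4, -1/12, 2/3, -1/6] . (h_X, h_Y, h_Z, h_W) = 1
  [-1/12, -1/6, -1/4, 11/12] . (h_X, h_Y, h_Z, h_W) = 1

Solving yields:
  h_X = 8514/2447
  h_Y = 9822/2447
  h_Z = 10086/2447
  h_W = 7980/2447

Starting state is Y, so the expected hitting time is h_Y = 9822/2447.

Answer: 9822/2447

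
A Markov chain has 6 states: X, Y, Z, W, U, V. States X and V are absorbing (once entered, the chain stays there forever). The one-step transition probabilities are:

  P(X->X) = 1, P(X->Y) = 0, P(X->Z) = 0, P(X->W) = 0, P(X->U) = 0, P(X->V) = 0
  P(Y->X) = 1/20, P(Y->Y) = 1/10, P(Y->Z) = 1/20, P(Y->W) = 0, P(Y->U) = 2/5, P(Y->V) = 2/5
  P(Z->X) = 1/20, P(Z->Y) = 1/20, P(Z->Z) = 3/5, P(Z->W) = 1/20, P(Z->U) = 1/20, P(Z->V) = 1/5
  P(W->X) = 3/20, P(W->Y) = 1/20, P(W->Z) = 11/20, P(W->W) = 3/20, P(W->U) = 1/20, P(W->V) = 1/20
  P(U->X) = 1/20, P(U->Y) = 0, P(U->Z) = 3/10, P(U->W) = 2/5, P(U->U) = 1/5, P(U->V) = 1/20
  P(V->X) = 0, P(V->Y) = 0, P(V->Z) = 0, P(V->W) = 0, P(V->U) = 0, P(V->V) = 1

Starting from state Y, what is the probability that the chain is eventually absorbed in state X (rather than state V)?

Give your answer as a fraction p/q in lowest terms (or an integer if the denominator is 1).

Let a_i = P(absorbed in X | start in state i).
Boundary conditions: a_X = 1, a_V = 0.
For each transient state i, a_i = sum_j P(i->j) * a_j:
  a_Y = 1/20*a_X + 1/10*a_Y + 1/20*a_Z + 0*a_W + 2/5*a_U + 2/5*a_V
  a_Z = 1/20*a_X + 1/20*a_Y + 3/5*a_Z + 1/20*a_W + 1/20*a_U + 1/5*a_V
  a_W = 3/20*a_X + 1/20*a_Y + 11/20*a_Z + 3/20*a_W + 1/20*a_U + 1/20*a_V
  a_U = 1/20*a_X + 0*a_Y + 3/10*a_Z + 2/5*a_W + 1/5*a_U + 1/20*a_V

Substituting a_X = 1 and a_V = 0, rearrange to (I - Q) a = r where r[i] = P(i -> X):
  [9/10, -1/20, 0, -2/5] . (a_Y, a_Z, a_W, a_U) = 1/20
  [-1/20, 2/5, -1/20, -1/20] . (a_Y, a_Z, a_W, a_U) = 1/20
  [-1/20, -11/20, 17/20, -1/20] . (a_Y, a_Z, a_W, a_U) = 3/20
  [0, -3/10, -2/5, 4/5] . (a_Y, a_Z, a_W, a_U) = 1/20

Solving yields:
  a_Y = 3147/14476
  a_Z = 1733/7238
  a_W = 5267/14476
  a_U = 2419/7238

Starting state is Y, so the absorption probability is a_Y = 3147/14476.

Answer: 3147/14476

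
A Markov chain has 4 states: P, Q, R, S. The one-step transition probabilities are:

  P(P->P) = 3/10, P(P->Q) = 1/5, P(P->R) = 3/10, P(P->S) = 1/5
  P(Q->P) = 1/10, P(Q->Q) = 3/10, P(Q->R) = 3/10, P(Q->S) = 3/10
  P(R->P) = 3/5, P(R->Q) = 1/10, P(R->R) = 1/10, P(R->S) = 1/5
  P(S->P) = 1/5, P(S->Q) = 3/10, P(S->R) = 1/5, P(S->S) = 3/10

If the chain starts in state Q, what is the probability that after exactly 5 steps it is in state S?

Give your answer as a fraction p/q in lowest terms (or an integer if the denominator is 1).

Computing P^5 by repeated multiplication:
P^1 =
  P: [3/10, 1/5, 3/10, 1/5]
  Q: [1/10, 3/10, 3/10, 3/10]
  R: [3/5, 1/10, 1/10, 1/5]
  S: [1/5, 3/10, 1/5, 3/10]
P^2 =
  P: [33/100, 21/100, 11/50, 6/25]
  Q: [3/10, 23/100, 21/100, 13/50]
  R: [29/100, 11/50, 13/50, 23/100]
  S: [27/100, 6/25, 23/100, 13/50]
P^3 =
  P: [3/10, 223/1000, 29/125, 49/200]
  Q: [291/1000, 57/250, 29/125, 249/1000]
  R: [311/1000, 219/1000, 9/40, 49/200]
  S: [59/200, 227/1000, 57/250, 1/4]
P^4 =
  P: [601/2000, 559/2500, 2291/10000, 617/2500]
  Q: [2991/10000, 449/2000, 2287/10000, 2477/10000]
  R: [187/625, 2239/10000, 461/2000, 154/625]
  S: [149/500, 2249/10000, 1147/5000, 2477/10000]
P^5 =
  P: [29933/100000, 22413/100000, 459/2000, 772/3125]
  Q: [14947/50000, 4487/20000, 22949/100000, 12361/50000]
  R: [29973/100000, 11199/50000, 11463/50000, 24703/100000]
  S: [29907/100000, 701/3125, 4587/20000, 12363/50000]

(P^5)[Q -> S] = 12361/50000

Answer: 12361/50000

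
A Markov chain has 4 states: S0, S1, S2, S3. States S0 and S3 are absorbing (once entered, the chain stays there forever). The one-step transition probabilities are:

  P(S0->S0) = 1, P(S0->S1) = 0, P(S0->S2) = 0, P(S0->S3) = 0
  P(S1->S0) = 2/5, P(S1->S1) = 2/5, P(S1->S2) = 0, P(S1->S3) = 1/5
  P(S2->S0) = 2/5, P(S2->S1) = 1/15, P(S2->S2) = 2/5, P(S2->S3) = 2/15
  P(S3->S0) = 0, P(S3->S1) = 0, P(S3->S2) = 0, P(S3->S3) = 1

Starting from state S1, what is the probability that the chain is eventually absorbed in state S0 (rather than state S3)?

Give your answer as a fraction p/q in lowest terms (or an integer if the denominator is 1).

Answer: 2/3

Derivation:
Let a_i = P(absorbed in S0 | start in state i).
Boundary conditions: a_S0 = 1, a_S3 = 0.
For each transient state i, a_i = sum_j P(i->j) * a_j:
  a_S1 = 2/5*a_S0 + 2/5*a_S1 + 0*a_S2 + 1/5*a_S3
  a_S2 = 2/5*a_S0 + 1/15*a_S1 + 2/5*a_S2 + 2/15*a_S3

Substituting a_S0 = 1 and a_S3 = 0, rearrange to (I - Q) a = r where r[i] = P(i -> S0):
  [3/5, 0] . (a_S1, a_S2) = 2/5
  [-1/15, 3/5] . (a_S1, a_S2) = 2/5

Solving yields:
  a_S1 = 2/3
  a_S2 = 20/27

Starting state is S1, so the absorption probability is a_S1 = 2/3.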